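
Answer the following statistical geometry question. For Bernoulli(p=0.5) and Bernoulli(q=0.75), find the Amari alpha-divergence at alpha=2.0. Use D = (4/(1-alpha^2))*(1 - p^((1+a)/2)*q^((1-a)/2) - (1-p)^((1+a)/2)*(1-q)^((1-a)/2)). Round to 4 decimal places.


Amari alpha-divergence:
D = (4/(1-alpha^2))*(1 - p^((1+a)/2)*q^((1-a)/2) - (1-p)^((1+a)/2)*(1-q)^((1-a)/2)).
alpha = 2.0, p = 0.5, q = 0.75.
e1 = (1+alpha)/2 = 1.5, e2 = (1-alpha)/2 = -0.5.
t1 = p^e1 * q^e2 = 0.5^1.5 * 0.75^-0.5 = 0.408248.
t2 = (1-p)^e1 * (1-q)^e2 = 0.5^1.5 * 0.25^-0.5 = 0.707107.
4/(1-alpha^2) = -1.333333.
D = -1.333333*(1 - 0.408248 - 0.707107) = 0.1538

0.1538


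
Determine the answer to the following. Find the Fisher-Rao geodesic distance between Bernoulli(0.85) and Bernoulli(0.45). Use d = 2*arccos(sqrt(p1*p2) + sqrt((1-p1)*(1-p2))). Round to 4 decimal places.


Geodesic distance on Bernoulli manifold:
d(p1,p2) = 2*arccos(sqrt(p1*p2) + sqrt((1-p1)*(1-p2))).
sqrt(p1*p2) = sqrt(0.85*0.45) = 0.618466.
sqrt((1-p1)*(1-p2)) = sqrt(0.15*0.55) = 0.287228.
arg = 0.618466 + 0.287228 = 0.905694.
d = 2*arccos(0.905694) = 0.8756

0.8756


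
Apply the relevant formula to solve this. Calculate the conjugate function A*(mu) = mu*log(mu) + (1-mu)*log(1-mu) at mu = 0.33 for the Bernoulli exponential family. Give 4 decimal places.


Legendre transform for Bernoulli:
A*(mu) = mu*log(mu) + (1-mu)*log(1-mu).
mu = 0.33, 1-mu = 0.67.
mu*log(mu) = 0.33*log(0.33) = -0.365859.
(1-mu)*log(1-mu) = 0.67*log(0.67) = -0.26832.
A* = -0.365859 + -0.26832 = -0.6342

-0.6342


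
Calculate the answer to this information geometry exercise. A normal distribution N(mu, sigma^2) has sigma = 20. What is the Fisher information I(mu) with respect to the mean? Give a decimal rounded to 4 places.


The Fisher information for the mean of a normal distribution is I(mu) = 1/sigma^2.
sigma = 20, so sigma^2 = 400.
I(mu) = 1/400 = 0.0025

0.0025


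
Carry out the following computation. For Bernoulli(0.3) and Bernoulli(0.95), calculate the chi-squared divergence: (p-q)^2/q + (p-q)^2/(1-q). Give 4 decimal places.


Chi-squared divergence between Bernoulli distributions:
chi^2 = (p-q)^2/q + (p-q)^2/(1-q).
p = 0.3, q = 0.95, p-q = -0.65.
(p-q)^2 = 0.4225.
term1 = 0.4225/0.95 = 0.444737.
term2 = 0.4225/0.05 = 8.45.
chi^2 = 0.444737 + 8.45 = 8.8947

8.8947


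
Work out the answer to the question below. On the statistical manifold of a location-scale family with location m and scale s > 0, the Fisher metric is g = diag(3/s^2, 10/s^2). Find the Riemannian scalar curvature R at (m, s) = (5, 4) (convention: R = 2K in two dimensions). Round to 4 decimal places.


The metric has the form g = (A dm^2 + B ds^2)/s^2 with A = 3, B = 10.
Substitute u = sqrt(A/B)*m: g = B*(du^2 + ds^2)/s^2, i.e. B times the
Poincare upper half-plane metric, which has constant Gaussian curvature -1.
Scaling a 2D metric by a constant c divides the Gaussian curvature by c,
so K = -1/B = -1/(10) = -0.1000 everywhere (the point (m, s) = (5, 4) is irrelevant:
the curvature is constant).
Scalar curvature in dimension 2: R = 2K = -2/(10) = -0.2000.

-0.2000


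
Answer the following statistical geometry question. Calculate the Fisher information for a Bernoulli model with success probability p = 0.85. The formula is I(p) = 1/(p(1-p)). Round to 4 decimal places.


For Bernoulli(p), Fisher information is I(p) = 1/(p*(1-p)).
p = 0.85, 1-p = 0.15.
p*(1-p) = 0.1275.
I(p) = 1/0.1275 = 7.8431

7.8431


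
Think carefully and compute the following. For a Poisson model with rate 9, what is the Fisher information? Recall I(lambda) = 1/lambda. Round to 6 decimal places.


Fisher information for Poisson: I(lambda) = 1/lambda.
lambda = 9.
I(lambda) = 1/9 = 0.111111

0.111111


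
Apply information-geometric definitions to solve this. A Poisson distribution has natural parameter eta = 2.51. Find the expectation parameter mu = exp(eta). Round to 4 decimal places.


Expectation parameter for Poisson exponential family:
mu = exp(eta).
eta = 2.51.
mu = exp(2.51) = 12.3049

12.3049


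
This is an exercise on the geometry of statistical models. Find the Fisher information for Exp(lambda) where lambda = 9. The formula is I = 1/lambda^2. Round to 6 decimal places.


Fisher information for exponential: I(lambda) = 1/lambda^2.
lambda = 9, lambda^2 = 81.
I = 1/81 = 0.012346

0.012346


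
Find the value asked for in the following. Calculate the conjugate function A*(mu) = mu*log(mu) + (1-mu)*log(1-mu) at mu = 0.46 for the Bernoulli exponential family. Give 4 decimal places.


Legendre transform for Bernoulli:
A*(mu) = mu*log(mu) + (1-mu)*log(1-mu).
mu = 0.46, 1-mu = 0.54.
mu*log(mu) = 0.46*log(0.46) = -0.357203.
(1-mu)*log(1-mu) = 0.54*log(0.54) = -0.332741.
A* = -0.357203 + -0.332741 = -0.6899

-0.6899


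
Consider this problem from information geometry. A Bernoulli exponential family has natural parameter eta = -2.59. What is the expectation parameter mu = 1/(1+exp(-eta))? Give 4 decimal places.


Dual coordinate (expectation parameter) for Bernoulli:
mu = 1/(1+exp(-eta)).
eta = -2.59.
exp(-eta) = exp(2.59) = 13.329772.
mu = 1/(1+13.329772) = 0.0698

0.0698


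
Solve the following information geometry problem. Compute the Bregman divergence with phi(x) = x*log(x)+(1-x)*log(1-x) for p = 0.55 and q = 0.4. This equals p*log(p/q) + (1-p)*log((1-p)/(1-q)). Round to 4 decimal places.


Bregman divergence with negative entropy generator:
D = p*log(p/q) + (1-p)*log((1-p)/(1-q)).
p = 0.55, q = 0.4.
p*log(p/q) = 0.55*log(0.55/0.4) = 0.17515.
(1-p)*log((1-p)/(1-q)) = 0.45*log(0.45/0.6) = -0.129457.
D = 0.17515 + -0.129457 = 0.0457

0.0457


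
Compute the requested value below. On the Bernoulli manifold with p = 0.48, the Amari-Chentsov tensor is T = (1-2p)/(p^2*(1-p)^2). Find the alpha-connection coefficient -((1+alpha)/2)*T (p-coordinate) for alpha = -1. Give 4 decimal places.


Skewness (Amari-Chentsov) tensor: T = (1-2p)/(p^2*(1-p)^2).
p = 0.48, 1-2p = 0.04, p^2 = 0.2304, (1-p)^2 = 0.2704.
T = 0.04/(0.2304 * 0.2704) = 0.642053.
In the p-coordinate, Gamma^(alpha) = Gamma^(0) - (alpha/2)*T with Gamma^(0) = (1/2)*g'(p) = -T/2,
so Gamma^(alpha) = -((1+alpha)/2)*T.
alpha = -1, -(1+alpha)/2 = 0.0.
Gamma = 0.0 * 0.642053 = 0.0000

0.0000


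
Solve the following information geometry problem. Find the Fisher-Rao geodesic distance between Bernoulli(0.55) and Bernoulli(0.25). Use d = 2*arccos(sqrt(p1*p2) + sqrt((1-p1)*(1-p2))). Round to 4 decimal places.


Geodesic distance on Bernoulli manifold:
d(p1,p2) = 2*arccos(sqrt(p1*p2) + sqrt((1-p1)*(1-p2))).
sqrt(p1*p2) = sqrt(0.55*0.25) = 0.37081.
sqrt((1-p1)*(1-p2)) = sqrt(0.45*0.75) = 0.580948.
arg = 0.37081 + 0.580948 = 0.951757.
d = 2*arccos(0.951757) = 0.6238

0.6238


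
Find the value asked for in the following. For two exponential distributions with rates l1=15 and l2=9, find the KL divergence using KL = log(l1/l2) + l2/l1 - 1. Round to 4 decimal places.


KL divergence for exponential family:
KL = log(l1/l2) + l2/l1 - 1.
log(15/9) = 0.510826.
9/15 = 0.6.
KL = 0.510826 + 0.6 - 1 = 0.1108

0.1108


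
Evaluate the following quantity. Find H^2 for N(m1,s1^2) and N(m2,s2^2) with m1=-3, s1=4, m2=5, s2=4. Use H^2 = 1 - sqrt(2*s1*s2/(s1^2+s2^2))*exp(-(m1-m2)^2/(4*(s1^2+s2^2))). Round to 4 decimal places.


Squared Hellinger distance for Gaussians:
H^2 = 1 - sqrt(2*s1*s2/(s1^2+s2^2)) * exp(-(m1-m2)^2/(4*(s1^2+s2^2))).
s1^2 = 16, s2^2 = 16, s1^2+s2^2 = 32.
sqrt(2*4*4/(32)) = 1.0.
(m1-m2)^2 = (-8)^2 = 64.
exp(-64/(4*32)) = exp(-0.5) = 0.606531.
H^2 = 1 - 1.0*0.606531 = 0.3935

0.3935


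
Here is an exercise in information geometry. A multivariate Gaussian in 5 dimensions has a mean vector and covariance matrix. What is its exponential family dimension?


Exponential family dimension calculation:
For 5-dim MVN: mean has 5 params, covariance has 5*6/2 = 15 unique entries.
Total dim = 5 + 15 = 20.

20


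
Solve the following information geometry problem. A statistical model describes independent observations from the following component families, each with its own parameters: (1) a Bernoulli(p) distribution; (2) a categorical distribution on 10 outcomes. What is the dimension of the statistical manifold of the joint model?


The dimension of a statistical manifold equals the number of free
(independent) real parameters of the model. For a product of independent
blocks the parameter counts add.
- Bernoulli (p): 1.
- categorical on 10 outcomes (probabilities sum to 1): 10-1 = 9.
Total = 1 + 9 = 10.
Dimension = 10

10


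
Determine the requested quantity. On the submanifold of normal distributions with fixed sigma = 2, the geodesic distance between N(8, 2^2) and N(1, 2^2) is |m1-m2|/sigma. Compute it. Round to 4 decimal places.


On the fixed-variance normal subfamily, geodesic distance = |m1-m2|/sigma.
|8 - 1| = 7.
sigma = 2.
d = 7/2 = 3.5000

3.5000


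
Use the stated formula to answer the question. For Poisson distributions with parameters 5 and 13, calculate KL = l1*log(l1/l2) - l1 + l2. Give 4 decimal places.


KL divergence for Poisson:
KL = l1*log(l1/l2) - l1 + l2.
l1 = 5, l2 = 13.
log(5/13) = -0.955511.
l1*log(l1/l2) = 5 * -0.955511 = -4.777557.
KL = -4.777557 - 5 + 13 = 3.2224

3.2224


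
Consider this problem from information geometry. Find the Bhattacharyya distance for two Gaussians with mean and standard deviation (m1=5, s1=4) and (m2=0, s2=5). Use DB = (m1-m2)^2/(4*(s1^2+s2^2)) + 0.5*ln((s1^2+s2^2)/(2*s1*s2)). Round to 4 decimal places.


Bhattacharyya distance between two Gaussians:
DB = (m1-m2)^2/(4*(s1^2+s2^2)) + (1/2)*ln((s1^2+s2^2)/(2*s1*s2)).
(m1-m2)^2 = (5)^2 = 25.
s1^2+s2^2 = 16 + 25 = 41.
term1 = 25/164 = 0.152439.
term2 = 0.5*ln(41/40.0) = 0.012346.
DB = 0.152439 + 0.012346 = 0.1648

0.1648


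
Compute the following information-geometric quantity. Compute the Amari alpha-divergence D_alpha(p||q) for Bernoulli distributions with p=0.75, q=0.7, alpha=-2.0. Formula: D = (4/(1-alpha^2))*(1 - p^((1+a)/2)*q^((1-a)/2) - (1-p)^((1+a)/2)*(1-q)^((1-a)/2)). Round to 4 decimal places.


Amari alpha-divergence:
D = (4/(1-alpha^2))*(1 - p^((1+a)/2)*q^((1-a)/2) - (1-p)^((1+a)/2)*(1-q)^((1-a)/2)).
alpha = -2.0, p = 0.75, q = 0.7.
e1 = (1+alpha)/2 = -0.5, e2 = (1-alpha)/2 = 1.5.
t1 = p^e1 * q^e2 = 0.75^-0.5 * 0.7^1.5 = 0.676264.
t2 = (1-p)^e1 * (1-q)^e2 = 0.25^-0.5 * 0.3^1.5 = 0.328634.
4/(1-alpha^2) = -1.333333.
D = -1.333333*(1 - 0.676264 - 0.328634) = 0.0065

0.0065


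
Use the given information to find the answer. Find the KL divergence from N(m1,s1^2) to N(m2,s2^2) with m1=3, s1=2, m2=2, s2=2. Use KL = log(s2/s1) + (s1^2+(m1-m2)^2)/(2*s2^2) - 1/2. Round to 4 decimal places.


KL divergence between normal distributions:
KL = log(s2/s1) + (s1^2 + (m1-m2)^2)/(2*s2^2) - 1/2.
log(2/2) = 0.0.
(2^2 + (3-2)^2)/(2*2^2) = (4 + 1)/8 = 0.625.
KL = 0.0 + 0.625 - 0.5 = 0.1250

0.1250


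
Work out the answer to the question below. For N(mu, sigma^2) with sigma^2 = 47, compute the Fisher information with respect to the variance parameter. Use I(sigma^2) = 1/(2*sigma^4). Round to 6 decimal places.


Fisher information for variance: I(sigma^2) = 1/(2*sigma^4).
sigma^2 = 47, so sigma^4 = 2209.
I = 1/(2*2209) = 1/4418 = 0.000226

0.000226


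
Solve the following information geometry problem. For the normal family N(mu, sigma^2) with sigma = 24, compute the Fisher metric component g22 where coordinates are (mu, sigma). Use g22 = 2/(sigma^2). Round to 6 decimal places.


For the 2-parameter normal family, the Fisher metric has:
  g11 = 1/sigma^2, g22 = 2/sigma^2.
sigma = 24, sigma^2 = 576.
g22 = 0.003472

0.003472


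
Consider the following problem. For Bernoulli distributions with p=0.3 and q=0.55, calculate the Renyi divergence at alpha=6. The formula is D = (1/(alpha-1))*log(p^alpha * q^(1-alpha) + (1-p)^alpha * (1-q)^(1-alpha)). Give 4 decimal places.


Renyi divergence of order alpha between Bernoulli distributions:
D = (1/(alpha-1))*log(p^alpha * q^(1-alpha) + (1-p)^alpha * (1-q)^(1-alpha)).
alpha = 6, p = 0.3, q = 0.55.
p^alpha * q^(1-alpha) = 0.3^6 * 0.55^-5 = 0.014485.
(1-p)^alpha * (1-q)^(1-alpha) = 0.7^6 * 0.45^-5 = 6.375668.
sum = 0.014485 + 6.375668 = 6.390153.
D = (1/5)*log(6.390153) = 0.3710

0.3710


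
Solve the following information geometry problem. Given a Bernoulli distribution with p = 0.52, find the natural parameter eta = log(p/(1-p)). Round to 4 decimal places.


Natural parameter for Bernoulli: eta = log(p/(1-p)).
p = 0.52, 1-p = 0.48.
p/(1-p) = 1.083333.
eta = log(1.083333) = 0.0800

0.0800


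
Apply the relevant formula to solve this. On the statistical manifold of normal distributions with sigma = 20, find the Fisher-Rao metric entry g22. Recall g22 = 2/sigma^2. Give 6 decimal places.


For the 2-parameter normal family, the Fisher metric has:
  g11 = 1/sigma^2, g22 = 2/sigma^2.
sigma = 20, sigma^2 = 400.
g22 = 0.005000

0.005000


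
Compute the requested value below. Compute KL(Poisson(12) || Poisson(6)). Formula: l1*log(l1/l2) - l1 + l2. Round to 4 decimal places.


KL divergence for Poisson:
KL = l1*log(l1/l2) - l1 + l2.
l1 = 12, l2 = 6.
log(12/6) = 0.693147.
l1*log(l1/l2) = 12 * 0.693147 = 8.317766.
KL = 8.317766 - 12 + 6 = 2.3178

2.3178


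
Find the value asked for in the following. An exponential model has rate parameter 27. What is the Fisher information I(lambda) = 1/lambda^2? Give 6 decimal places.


Fisher information for exponential: I(lambda) = 1/lambda^2.
lambda = 27, lambda^2 = 729.
I = 1/729 = 0.001372

0.001372


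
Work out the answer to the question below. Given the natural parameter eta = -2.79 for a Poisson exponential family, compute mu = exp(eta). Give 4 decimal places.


Expectation parameter for Poisson exponential family:
mu = exp(eta).
eta = -2.79.
mu = exp(-2.79) = 0.0614

0.0614


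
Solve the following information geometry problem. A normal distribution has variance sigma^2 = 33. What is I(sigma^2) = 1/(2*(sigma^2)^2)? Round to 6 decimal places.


Fisher information for variance: I(sigma^2) = 1/(2*sigma^4).
sigma^2 = 33, so sigma^4 = 1089.
I = 1/(2*1089) = 1/2178 = 0.000459

0.000459


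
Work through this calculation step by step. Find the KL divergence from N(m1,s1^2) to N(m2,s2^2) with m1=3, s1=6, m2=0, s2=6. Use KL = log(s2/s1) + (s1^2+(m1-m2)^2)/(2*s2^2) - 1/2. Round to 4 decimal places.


KL divergence between normal distributions:
KL = log(s2/s1) + (s1^2 + (m1-m2)^2)/(2*s2^2) - 1/2.
log(6/6) = 0.0.
(6^2 + (3-0)^2)/(2*6^2) = (36 + 9)/72 = 0.625.
KL = 0.0 + 0.625 - 0.5 = 0.1250

0.1250


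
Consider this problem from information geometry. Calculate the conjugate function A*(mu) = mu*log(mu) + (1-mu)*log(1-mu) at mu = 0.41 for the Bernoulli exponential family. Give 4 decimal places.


Legendre transform for Bernoulli:
A*(mu) = mu*log(mu) + (1-mu)*log(1-mu).
mu = 0.41, 1-mu = 0.59.
mu*log(mu) = 0.41*log(0.41) = -0.365555.
(1-mu)*log(1-mu) = 0.59*log(0.59) = -0.311303.
A* = -0.365555 + -0.311303 = -0.6769

-0.6769


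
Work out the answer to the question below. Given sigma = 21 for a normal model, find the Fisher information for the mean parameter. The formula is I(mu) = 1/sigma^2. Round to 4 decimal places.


The Fisher information for the mean of a normal distribution is I(mu) = 1/sigma^2.
sigma = 21, so sigma^2 = 441.
I(mu) = 1/441 = 0.0023

0.0023


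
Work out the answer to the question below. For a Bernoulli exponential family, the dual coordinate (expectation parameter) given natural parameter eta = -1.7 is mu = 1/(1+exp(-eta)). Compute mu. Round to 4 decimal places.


Dual coordinate (expectation parameter) for Bernoulli:
mu = 1/(1+exp(-eta)).
eta = -1.7.
exp(-eta) = exp(1.7) = 5.473947.
mu = 1/(1+5.473947) = 0.1545

0.1545


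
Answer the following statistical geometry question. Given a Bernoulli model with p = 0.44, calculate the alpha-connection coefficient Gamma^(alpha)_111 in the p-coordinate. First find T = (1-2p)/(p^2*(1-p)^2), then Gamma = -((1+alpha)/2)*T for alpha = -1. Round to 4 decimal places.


Skewness (Amari-Chentsov) tensor: T = (1-2p)/(p^2*(1-p)^2).
p = 0.44, 1-2p = 0.12, p^2 = 0.1936, (1-p)^2 = 0.3136.
T = 0.12/(0.1936 * 0.3136) = 1.976514.
In the p-coordinate, Gamma^(alpha) = Gamma^(0) - (alpha/2)*T with Gamma^(0) = (1/2)*g'(p) = -T/2,
so Gamma^(alpha) = -((1+alpha)/2)*T.
alpha = -1, -(1+alpha)/2 = 0.0.
Gamma = 0.0 * 1.976514 = 0.0000

0.0000


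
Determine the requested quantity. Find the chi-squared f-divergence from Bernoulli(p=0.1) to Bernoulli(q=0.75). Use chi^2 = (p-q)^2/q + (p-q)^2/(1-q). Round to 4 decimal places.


Chi-squared divergence between Bernoulli distributions:
chi^2 = (p-q)^2/q + (p-q)^2/(1-q).
p = 0.1, q = 0.75, p-q = -0.65.
(p-q)^2 = 0.4225.
term1 = 0.4225/0.75 = 0.563333.
term2 = 0.4225/0.25 = 1.69.
chi^2 = 0.563333 + 1.69 = 2.2533

2.2533


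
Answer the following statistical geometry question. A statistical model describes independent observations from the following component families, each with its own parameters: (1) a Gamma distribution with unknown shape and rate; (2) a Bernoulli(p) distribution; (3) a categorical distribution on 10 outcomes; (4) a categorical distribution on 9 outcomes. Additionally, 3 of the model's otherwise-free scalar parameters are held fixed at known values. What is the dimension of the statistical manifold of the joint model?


The dimension of a statistical manifold equals the number of free
(independent) real parameters of the model. For a product of independent
blocks the parameter counts add.
- Gamma (shape, rate): 2.
- Bernoulli (p): 1.
- categorical on 10 outcomes (probabilities sum to 1): 10-1 = 9.
- categorical on 9 outcomes (probabilities sum to 1): 9-1 = 8.
Total = 2 + 1 + 9 + 8 = 20.
3 parameter(s) fixed at known values: 20 - 3 = 17.
Dimension = 17

17


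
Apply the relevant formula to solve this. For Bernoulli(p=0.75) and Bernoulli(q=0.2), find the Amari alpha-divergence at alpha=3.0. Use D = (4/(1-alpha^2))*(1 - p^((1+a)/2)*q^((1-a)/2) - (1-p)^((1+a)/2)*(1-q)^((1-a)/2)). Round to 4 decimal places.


Amari alpha-divergence:
D = (4/(1-alpha^2))*(1 - p^((1+a)/2)*q^((1-a)/2) - (1-p)^((1+a)/2)*(1-q)^((1-a)/2)).
alpha = 3.0, p = 0.75, q = 0.2.
e1 = (1+alpha)/2 = 2.0, e2 = (1-alpha)/2 = -1.0.
t1 = p^e1 * q^e2 = 0.75^2.0 * 0.2^-1.0 = 2.8125.
t2 = (1-p)^e1 * (1-q)^e2 = 0.25^2.0 * 0.8^-1.0 = 0.078125.
4/(1-alpha^2) = -0.5.
D = -0.5*(1 - 2.8125 - 0.078125) = 0.9453

0.9453


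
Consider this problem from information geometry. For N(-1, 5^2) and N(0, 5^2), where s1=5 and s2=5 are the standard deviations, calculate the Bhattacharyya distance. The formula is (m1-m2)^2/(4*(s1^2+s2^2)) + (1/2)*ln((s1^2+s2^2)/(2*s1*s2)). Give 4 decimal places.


Bhattacharyya distance between two Gaussians:
DB = (m1-m2)^2/(4*(s1^2+s2^2)) + (1/2)*ln((s1^2+s2^2)/(2*s1*s2)).
(m1-m2)^2 = (-1)^2 = 1.
s1^2+s2^2 = 25 + 25 = 50.
term1 = 1/200 = 0.005.
term2 = 0.5*ln(50/50.0) = 0.0.
DB = 0.005 + 0.0 = 0.0050

0.0050


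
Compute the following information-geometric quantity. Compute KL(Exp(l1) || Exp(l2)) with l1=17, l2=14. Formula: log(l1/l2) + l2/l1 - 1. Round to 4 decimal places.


KL divergence for exponential family:
KL = log(l1/l2) + l2/l1 - 1.
log(17/14) = 0.194156.
14/17 = 0.823529.
KL = 0.194156 + 0.823529 - 1 = 0.0177

0.0177


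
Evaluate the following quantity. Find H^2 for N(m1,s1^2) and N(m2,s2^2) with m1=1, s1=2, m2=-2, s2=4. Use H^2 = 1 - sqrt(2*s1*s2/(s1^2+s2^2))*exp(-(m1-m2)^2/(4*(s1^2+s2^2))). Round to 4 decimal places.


Squared Hellinger distance for Gaussians:
H^2 = 1 - sqrt(2*s1*s2/(s1^2+s2^2)) * exp(-(m1-m2)^2/(4*(s1^2+s2^2))).
s1^2 = 4, s2^2 = 16, s1^2+s2^2 = 20.
sqrt(2*2*4/(20)) = 0.894427.
(m1-m2)^2 = (3)^2 = 9.
exp(-9/(4*20)) = exp(-0.1125) = 0.893597.
H^2 = 1 - 0.894427*0.893597 = 0.2007

0.2007


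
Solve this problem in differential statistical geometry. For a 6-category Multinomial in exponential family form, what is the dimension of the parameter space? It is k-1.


Exponential family dimension calculation:
For Multinomial with k=6 categories, dim = k-1 = 5.

5


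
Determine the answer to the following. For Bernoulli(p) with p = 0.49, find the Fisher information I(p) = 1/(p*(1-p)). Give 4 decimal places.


For Bernoulli(p), Fisher information is I(p) = 1/(p*(1-p)).
p = 0.49, 1-p = 0.51.
p*(1-p) = 0.2499.
I(p) = 1/0.2499 = 4.0016

4.0016


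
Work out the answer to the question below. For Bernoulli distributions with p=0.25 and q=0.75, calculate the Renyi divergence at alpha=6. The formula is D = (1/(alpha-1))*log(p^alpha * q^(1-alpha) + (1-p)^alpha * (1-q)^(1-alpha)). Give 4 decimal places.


Renyi divergence of order alpha between Bernoulli distributions:
D = (1/(alpha-1))*log(p^alpha * q^(1-alpha) + (1-p)^alpha * (1-q)^(1-alpha)).
alpha = 6, p = 0.25, q = 0.75.
p^alpha * q^(1-alpha) = 0.25^6 * 0.75^-5 = 0.001029.
(1-p)^alpha * (1-q)^(1-alpha) = 0.75^6 * 0.25^-5 = 182.25.
sum = 0.001029 + 182.25 = 182.251029.
D = (1/5)*log(182.251029) = 1.0411

1.0411


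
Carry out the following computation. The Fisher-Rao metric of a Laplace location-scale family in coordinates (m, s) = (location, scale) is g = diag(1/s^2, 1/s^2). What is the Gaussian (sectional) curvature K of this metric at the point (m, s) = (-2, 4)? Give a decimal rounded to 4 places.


The metric has the form g = (A dm^2 + B ds^2)/s^2 with A = 1, B = 1.
Substitute u = sqrt(A/B)*m: g = B*(du^2 + ds^2)/s^2, i.e. B times the
Poincare upper half-plane metric, which has constant Gaussian curvature -1.
Scaling a 2D metric by a constant c divides the Gaussian curvature by c,
so K = -1/B = -1/(1) = -1.0000 everywhere (the point (m, s) = (-2, 4) is irrelevant:
the curvature is constant).
The requested Gaussian curvature is K = -1.0000.

-1.0000


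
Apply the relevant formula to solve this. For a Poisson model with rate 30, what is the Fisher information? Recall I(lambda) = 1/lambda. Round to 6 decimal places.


Fisher information for Poisson: I(lambda) = 1/lambda.
lambda = 30.
I(lambda) = 1/30 = 0.033333

0.033333


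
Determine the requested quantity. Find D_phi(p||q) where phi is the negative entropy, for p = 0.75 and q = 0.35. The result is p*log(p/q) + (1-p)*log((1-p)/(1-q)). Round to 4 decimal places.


Bregman divergence with negative entropy generator:
D = p*log(p/q) + (1-p)*log((1-p)/(1-q)).
p = 0.75, q = 0.35.
p*log(p/q) = 0.75*log(0.75/0.35) = 0.571605.
(1-p)*log((1-p)/(1-q)) = 0.25*log(0.25/0.65) = -0.238878.
D = 0.571605 + -0.238878 = 0.3327

0.3327


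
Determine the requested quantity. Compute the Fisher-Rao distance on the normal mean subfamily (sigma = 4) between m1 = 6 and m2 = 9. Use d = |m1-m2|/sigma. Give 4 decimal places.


On the fixed-variance normal subfamily, geodesic distance = |m1-m2|/sigma.
|6 - 9| = 3.
sigma = 4.
d = 3/4 = 0.7500

0.7500


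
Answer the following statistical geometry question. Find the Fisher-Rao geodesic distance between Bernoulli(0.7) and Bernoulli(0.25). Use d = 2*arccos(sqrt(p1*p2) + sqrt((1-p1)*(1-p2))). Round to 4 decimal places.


Geodesic distance on Bernoulli manifold:
d(p1,p2) = 2*arccos(sqrt(p1*p2) + sqrt((1-p1)*(1-p2))).
sqrt(p1*p2) = sqrt(0.7*0.25) = 0.41833.
sqrt((1-p1)*(1-p2)) = sqrt(0.3*0.75) = 0.474342.
arg = 0.41833 + 0.474342 = 0.892672.
d = 2*arccos(0.892672) = 0.9351

0.9351


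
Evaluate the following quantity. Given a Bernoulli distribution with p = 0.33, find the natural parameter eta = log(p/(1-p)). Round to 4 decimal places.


Natural parameter for Bernoulli: eta = log(p/(1-p)).
p = 0.33, 1-p = 0.67.
p/(1-p) = 0.492537.
eta = log(0.492537) = -0.7082

-0.7082


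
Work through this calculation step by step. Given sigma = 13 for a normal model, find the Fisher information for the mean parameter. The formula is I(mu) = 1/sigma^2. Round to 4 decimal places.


The Fisher information for the mean of a normal distribution is I(mu) = 1/sigma^2.
sigma = 13, so sigma^2 = 169.
I(mu) = 1/169 = 0.0059

0.0059


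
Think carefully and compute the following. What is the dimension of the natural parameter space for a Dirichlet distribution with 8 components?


Exponential family dimension calculation:
Dirichlet with 8 components has 8 natural parameters.

8


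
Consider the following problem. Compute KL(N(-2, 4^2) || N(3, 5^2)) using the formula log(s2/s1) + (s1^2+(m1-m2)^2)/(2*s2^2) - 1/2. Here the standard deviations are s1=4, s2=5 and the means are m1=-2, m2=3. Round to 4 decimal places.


KL divergence between normal distributions:
KL = log(s2/s1) + (s1^2 + (m1-m2)^2)/(2*s2^2) - 1/2.
log(5/4) = 0.223144.
(4^2 + (-2-3)^2)/(2*5^2) = (16 + 25)/50 = 0.82.
KL = 0.223144 + 0.82 - 0.5 = 0.5431

0.5431


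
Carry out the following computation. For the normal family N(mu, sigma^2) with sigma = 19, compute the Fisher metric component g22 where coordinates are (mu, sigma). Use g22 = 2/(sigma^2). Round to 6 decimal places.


For the 2-parameter normal family, the Fisher metric has:
  g11 = 1/sigma^2, g22 = 2/sigma^2.
sigma = 19, sigma^2 = 361.
g22 = 0.005540

0.005540


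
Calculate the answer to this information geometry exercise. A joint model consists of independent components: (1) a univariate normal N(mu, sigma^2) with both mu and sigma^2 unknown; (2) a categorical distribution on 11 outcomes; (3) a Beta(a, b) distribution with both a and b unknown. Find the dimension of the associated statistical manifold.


The dimension of a statistical manifold equals the number of free
(independent) real parameters of the model. For a product of independent
blocks the parameter counts add.
- normal (mu, sigma^2): 2.
- categorical on 11 outcomes (probabilities sum to 1): 11-1 = 10.
- Beta (a, b): 2.
Total = 2 + 10 + 2 = 14.
Dimension = 14

14


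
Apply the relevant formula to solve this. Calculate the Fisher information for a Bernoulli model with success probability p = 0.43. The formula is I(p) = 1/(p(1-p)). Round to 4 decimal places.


For Bernoulli(p), Fisher information is I(p) = 1/(p*(1-p)).
p = 0.43, 1-p = 0.57.
p*(1-p) = 0.2451.
I(p) = 1/0.2451 = 4.0800

4.0800


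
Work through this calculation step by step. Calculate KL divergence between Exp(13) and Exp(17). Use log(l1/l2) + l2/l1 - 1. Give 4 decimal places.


KL divergence for exponential family:
KL = log(l1/l2) + l2/l1 - 1.
log(13/17) = -0.268264.
17/13 = 1.307692.
KL = -0.268264 + 1.307692 - 1 = 0.0394

0.0394


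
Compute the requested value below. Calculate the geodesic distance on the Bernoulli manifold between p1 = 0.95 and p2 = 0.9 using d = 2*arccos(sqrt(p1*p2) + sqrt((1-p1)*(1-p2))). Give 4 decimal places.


Geodesic distance on Bernoulli manifold:
d(p1,p2) = 2*arccos(sqrt(p1*p2) + sqrt((1-p1)*(1-p2))).
sqrt(p1*p2) = sqrt(0.95*0.9) = 0.924662.
sqrt((1-p1)*(1-p2)) = sqrt(0.05*0.1) = 0.070711.
arg = 0.924662 + 0.070711 = 0.995373.
d = 2*arccos(0.995373) = 0.1925

0.1925


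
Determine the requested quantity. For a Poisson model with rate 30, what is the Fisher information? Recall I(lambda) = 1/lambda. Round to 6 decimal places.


Fisher information for Poisson: I(lambda) = 1/lambda.
lambda = 30.
I(lambda) = 1/30 = 0.033333

0.033333


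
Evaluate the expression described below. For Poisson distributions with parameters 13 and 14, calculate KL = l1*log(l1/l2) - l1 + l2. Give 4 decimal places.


KL divergence for Poisson:
KL = l1*log(l1/l2) - l1 + l2.
l1 = 13, l2 = 14.
log(13/14) = -0.074108.
l1*log(l1/l2) = 13 * -0.074108 = -0.963404.
KL = -0.963404 - 13 + 14 = 0.0366

0.0366


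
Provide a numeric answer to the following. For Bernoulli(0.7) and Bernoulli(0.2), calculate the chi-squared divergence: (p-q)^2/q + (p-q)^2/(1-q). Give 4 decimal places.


Chi-squared divergence between Bernoulli distributions:
chi^2 = (p-q)^2/q + (p-q)^2/(1-q).
p = 0.7, q = 0.2, p-q = 0.5.
(p-q)^2 = 0.25.
term1 = 0.25/0.2 = 1.25.
term2 = 0.25/0.8 = 0.3125.
chi^2 = 1.25 + 0.3125 = 1.5625

1.5625


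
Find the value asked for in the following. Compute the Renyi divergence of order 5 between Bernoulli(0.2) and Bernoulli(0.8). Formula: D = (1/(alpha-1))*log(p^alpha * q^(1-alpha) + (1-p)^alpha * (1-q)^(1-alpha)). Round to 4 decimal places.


Renyi divergence of order alpha between Bernoulli distributions:
D = (1/(alpha-1))*log(p^alpha * q^(1-alpha) + (1-p)^alpha * (1-q)^(1-alpha)).
alpha = 5, p = 0.2, q = 0.8.
p^alpha * q^(1-alpha) = 0.2^5 * 0.8^-4 = 0.000781.
(1-p)^alpha * (1-q)^(1-alpha) = 0.8^5 * 0.2^-4 = 204.8.
sum = 0.000781 + 204.8 = 204.800781.
D = (1/4)*log(204.800781) = 1.3305

1.3305


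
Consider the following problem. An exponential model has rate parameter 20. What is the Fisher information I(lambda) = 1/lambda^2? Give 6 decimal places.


Fisher information for exponential: I(lambda) = 1/lambda^2.
lambda = 20, lambda^2 = 400.
I = 1/400 = 0.002500

0.002500


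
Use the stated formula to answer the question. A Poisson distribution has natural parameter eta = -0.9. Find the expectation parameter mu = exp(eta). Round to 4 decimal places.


Expectation parameter for Poisson exponential family:
mu = exp(eta).
eta = -0.9.
mu = exp(-0.9) = 0.4066

0.4066


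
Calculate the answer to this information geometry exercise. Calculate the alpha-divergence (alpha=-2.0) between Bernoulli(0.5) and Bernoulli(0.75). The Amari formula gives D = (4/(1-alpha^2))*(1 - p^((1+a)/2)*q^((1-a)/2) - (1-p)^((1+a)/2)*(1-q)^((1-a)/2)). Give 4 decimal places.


Amari alpha-divergence:
D = (4/(1-alpha^2))*(1 - p^((1+a)/2)*q^((1-a)/2) - (1-p)^((1+a)/2)*(1-q)^((1-a)/2)).
alpha = -2.0, p = 0.5, q = 0.75.
e1 = (1+alpha)/2 = -0.5, e2 = (1-alpha)/2 = 1.5.
t1 = p^e1 * q^e2 = 0.5^-0.5 * 0.75^1.5 = 0.918559.
t2 = (1-p)^e1 * (1-q)^e2 = 0.5^-0.5 * 0.25^1.5 = 0.176777.
4/(1-alpha^2) = -1.333333.
D = -1.333333*(1 - 0.918559 - 0.176777) = 0.1271

0.1271


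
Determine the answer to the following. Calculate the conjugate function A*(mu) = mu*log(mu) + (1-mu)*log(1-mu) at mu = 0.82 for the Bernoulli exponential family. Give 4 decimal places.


Legendre transform for Bernoulli:
A*(mu) = mu*log(mu) + (1-mu)*log(1-mu).
mu = 0.82, 1-mu = 0.18.
mu*log(mu) = 0.82*log(0.82) = -0.16273.
(1-mu)*log(1-mu) = 0.18*log(0.18) = -0.308664.
A* = -0.16273 + -0.308664 = -0.4714

-0.4714


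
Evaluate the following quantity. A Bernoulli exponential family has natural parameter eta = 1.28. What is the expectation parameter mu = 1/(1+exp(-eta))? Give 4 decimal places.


Dual coordinate (expectation parameter) for Bernoulli:
mu = 1/(1+exp(-eta)).
eta = 1.28.
exp(-eta) = exp(-1.28) = 0.278037.
mu = 1/(1+0.278037) = 0.7824

0.7824


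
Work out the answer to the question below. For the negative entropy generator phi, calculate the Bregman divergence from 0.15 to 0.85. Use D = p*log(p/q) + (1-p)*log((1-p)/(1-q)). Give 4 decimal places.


Bregman divergence with negative entropy generator:
D = p*log(p/q) + (1-p)*log((1-p)/(1-q)).
p = 0.15, q = 0.85.
p*log(p/q) = 0.15*log(0.15/0.85) = -0.26019.
(1-p)*log((1-p)/(1-q)) = 0.85*log(0.85/0.15) = 1.474411.
D = -0.26019 + 1.474411 = 1.2142

1.2142


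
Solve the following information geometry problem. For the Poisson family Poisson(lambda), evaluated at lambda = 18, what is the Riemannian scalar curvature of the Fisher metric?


This family has a single free parameter, so its statistical manifold
is 1-dimensional. The Riemann curvature tensor of any 1-dimensional
Riemannian manifold vanishes identically, so R = 0.

0


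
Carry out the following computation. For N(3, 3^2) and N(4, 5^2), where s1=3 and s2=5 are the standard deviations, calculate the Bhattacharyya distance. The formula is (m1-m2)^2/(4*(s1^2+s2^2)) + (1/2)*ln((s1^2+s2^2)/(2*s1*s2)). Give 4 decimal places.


Bhattacharyya distance between two Gaussians:
DB = (m1-m2)^2/(4*(s1^2+s2^2)) + (1/2)*ln((s1^2+s2^2)/(2*s1*s2)).
(m1-m2)^2 = (-1)^2 = 1.
s1^2+s2^2 = 9 + 25 = 34.
term1 = 1/136 = 0.007353.
term2 = 0.5*ln(34/30.0) = 0.062582.
DB = 0.007353 + 0.062582 = 0.0699

0.0699


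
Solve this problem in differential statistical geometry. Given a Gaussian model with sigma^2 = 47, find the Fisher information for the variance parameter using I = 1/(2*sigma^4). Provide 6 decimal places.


Fisher information for variance: I(sigma^2) = 1/(2*sigma^4).
sigma^2 = 47, so sigma^4 = 2209.
I = 1/(2*2209) = 1/4418 = 0.000226

0.000226


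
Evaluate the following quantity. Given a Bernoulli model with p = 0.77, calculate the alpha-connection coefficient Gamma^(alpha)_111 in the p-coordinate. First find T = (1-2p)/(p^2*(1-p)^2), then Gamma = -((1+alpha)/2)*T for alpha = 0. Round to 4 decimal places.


Skewness (Amari-Chentsov) tensor: T = (1-2p)/(p^2*(1-p)^2).
p = 0.77, 1-2p = -0.54, p^2 = 0.5929, (1-p)^2 = 0.0529.
T = -0.54/(0.5929 * 0.0529) = -17.216967.
In the p-coordinate, Gamma^(alpha) = Gamma^(0) - (alpha/2)*T with Gamma^(0) = (1/2)*g'(p) = -T/2,
so Gamma^(alpha) = -((1+alpha)/2)*T.
alpha = 0, -(1+alpha)/2 = -0.5.
Gamma = -0.5 * -17.216967 = 8.6085

8.6085


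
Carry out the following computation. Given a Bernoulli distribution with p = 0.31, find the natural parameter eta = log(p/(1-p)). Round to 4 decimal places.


Natural parameter for Bernoulli: eta = log(p/(1-p)).
p = 0.31, 1-p = 0.69.
p/(1-p) = 0.449275.
eta = log(0.449275) = -0.8001

-0.8001


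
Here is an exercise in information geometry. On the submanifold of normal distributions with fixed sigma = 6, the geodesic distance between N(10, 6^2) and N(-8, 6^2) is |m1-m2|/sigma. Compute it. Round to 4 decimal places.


On the fixed-variance normal subfamily, geodesic distance = |m1-m2|/sigma.
|10 - -8| = 18.
sigma = 6.
d = 18/6 = 3.0000

3.0000


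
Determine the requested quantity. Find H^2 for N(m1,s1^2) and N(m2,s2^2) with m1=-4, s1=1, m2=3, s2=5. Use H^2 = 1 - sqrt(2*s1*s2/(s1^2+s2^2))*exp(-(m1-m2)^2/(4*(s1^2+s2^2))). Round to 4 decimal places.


Squared Hellinger distance for Gaussians:
H^2 = 1 - sqrt(2*s1*s2/(s1^2+s2^2)) * exp(-(m1-m2)^2/(4*(s1^2+s2^2))).
s1^2 = 1, s2^2 = 25, s1^2+s2^2 = 26.
sqrt(2*1*5/(26)) = 0.620174.
(m1-m2)^2 = (-7)^2 = 49.
exp(-49/(4*26)) = exp(-0.471154) = 0.624282.
H^2 = 1 - 0.620174*0.624282 = 0.6128

0.6128


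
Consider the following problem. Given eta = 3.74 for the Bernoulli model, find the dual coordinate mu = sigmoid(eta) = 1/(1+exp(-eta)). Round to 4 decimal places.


Dual coordinate (expectation parameter) for Bernoulli:
mu = 1/(1+exp(-eta)).
eta = 3.74.
exp(-eta) = exp(-3.74) = 0.023754.
mu = 1/(1+0.023754) = 0.9768

0.9768


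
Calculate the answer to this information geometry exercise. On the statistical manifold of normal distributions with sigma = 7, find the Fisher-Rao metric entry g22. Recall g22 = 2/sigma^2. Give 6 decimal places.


For the 2-parameter normal family, the Fisher metric has:
  g11 = 1/sigma^2, g22 = 2/sigma^2.
sigma = 7, sigma^2 = 49.
g22 = 0.040816

0.040816


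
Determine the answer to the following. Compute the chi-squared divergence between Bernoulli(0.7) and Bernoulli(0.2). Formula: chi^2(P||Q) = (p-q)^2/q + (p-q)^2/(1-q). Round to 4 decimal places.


Chi-squared divergence between Bernoulli distributions:
chi^2 = (p-q)^2/q + (p-q)^2/(1-q).
p = 0.7, q = 0.2, p-q = 0.5.
(p-q)^2 = 0.25.
term1 = 0.25/0.2 = 1.25.
term2 = 0.25/0.8 = 0.3125.
chi^2 = 1.25 + 0.3125 = 1.5625

1.5625


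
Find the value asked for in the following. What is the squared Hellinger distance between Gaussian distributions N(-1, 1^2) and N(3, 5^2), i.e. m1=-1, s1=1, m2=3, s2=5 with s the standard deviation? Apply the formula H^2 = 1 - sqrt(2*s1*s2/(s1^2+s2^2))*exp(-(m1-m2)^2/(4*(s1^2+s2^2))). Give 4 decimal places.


Squared Hellinger distance for Gaussians:
H^2 = 1 - sqrt(2*s1*s2/(s1^2+s2^2)) * exp(-(m1-m2)^2/(4*(s1^2+s2^2))).
s1^2 = 1, s2^2 = 25, s1^2+s2^2 = 26.
sqrt(2*1*5/(26)) = 0.620174.
(m1-m2)^2 = (-4)^2 = 16.
exp(-16/(4*26)) = exp(-0.153846) = 0.857404.
H^2 = 1 - 0.620174*0.857404 = 0.4683

0.4683


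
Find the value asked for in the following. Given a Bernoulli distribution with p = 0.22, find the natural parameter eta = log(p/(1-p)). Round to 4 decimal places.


Natural parameter for Bernoulli: eta = log(p/(1-p)).
p = 0.22, 1-p = 0.78.
p/(1-p) = 0.282051.
eta = log(0.282051) = -1.2657

-1.2657


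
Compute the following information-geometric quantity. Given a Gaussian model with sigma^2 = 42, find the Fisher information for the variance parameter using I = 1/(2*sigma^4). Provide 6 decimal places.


Fisher information for variance: I(sigma^2) = 1/(2*sigma^4).
sigma^2 = 42, so sigma^4 = 1764.
I = 1/(2*1764) = 1/3528 = 0.000283

0.000283


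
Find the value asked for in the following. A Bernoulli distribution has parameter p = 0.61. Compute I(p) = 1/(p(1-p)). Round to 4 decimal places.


For Bernoulli(p), Fisher information is I(p) = 1/(p*(1-p)).
p = 0.61, 1-p = 0.39.
p*(1-p) = 0.2379.
I(p) = 1/0.2379 = 4.2034

4.2034


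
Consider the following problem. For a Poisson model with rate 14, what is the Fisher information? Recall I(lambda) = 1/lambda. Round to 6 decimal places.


Fisher information for Poisson: I(lambda) = 1/lambda.
lambda = 14.
I(lambda) = 1/14 = 0.071429

0.071429


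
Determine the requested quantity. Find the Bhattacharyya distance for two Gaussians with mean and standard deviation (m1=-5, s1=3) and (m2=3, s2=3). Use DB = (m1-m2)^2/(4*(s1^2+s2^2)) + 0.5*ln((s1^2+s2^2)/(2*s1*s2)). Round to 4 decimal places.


Bhattacharyya distance between two Gaussians:
DB = (m1-m2)^2/(4*(s1^2+s2^2)) + (1/2)*ln((s1^2+s2^2)/(2*s1*s2)).
(m1-m2)^2 = (-8)^2 = 64.
s1^2+s2^2 = 9 + 9 = 18.
term1 = 64/72 = 0.888889.
term2 = 0.5*ln(18/18.0) = 0.0.
DB = 0.888889 + 0.0 = 0.8889

0.8889


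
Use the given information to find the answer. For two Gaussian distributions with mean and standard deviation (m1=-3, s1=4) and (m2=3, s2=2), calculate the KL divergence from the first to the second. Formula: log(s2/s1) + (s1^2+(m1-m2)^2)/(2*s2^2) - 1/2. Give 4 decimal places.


KL divergence between normal distributions:
KL = log(s2/s1) + (s1^2 + (m1-m2)^2)/(2*s2^2) - 1/2.
log(2/4) = -0.693147.
(4^2 + (-3-3)^2)/(2*2^2) = (16 + 36)/8 = 6.5.
KL = -0.693147 + 6.5 - 0.5 = 5.3069

5.3069


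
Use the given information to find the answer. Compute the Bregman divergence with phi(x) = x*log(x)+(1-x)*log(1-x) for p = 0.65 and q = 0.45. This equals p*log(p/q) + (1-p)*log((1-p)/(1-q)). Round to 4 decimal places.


Bregman divergence with negative entropy generator:
D = p*log(p/q) + (1-p)*log((1-p)/(1-q)).
p = 0.65, q = 0.45.
p*log(p/q) = 0.65*log(0.65/0.45) = 0.239021.
(1-p)*log((1-p)/(1-q)) = 0.35*log(0.35/0.55) = -0.158195.
D = 0.239021 + -0.158195 = 0.0808

0.0808


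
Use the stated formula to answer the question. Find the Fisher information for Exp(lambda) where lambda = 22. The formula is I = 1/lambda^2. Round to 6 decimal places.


Fisher information for exponential: I(lambda) = 1/lambda^2.
lambda = 22, lambda^2 = 484.
I = 1/484 = 0.002066

0.002066


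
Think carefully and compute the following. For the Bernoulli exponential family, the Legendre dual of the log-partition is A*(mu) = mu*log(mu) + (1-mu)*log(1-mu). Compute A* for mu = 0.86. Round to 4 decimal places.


Legendre transform for Bernoulli:
A*(mu) = mu*log(mu) + (1-mu)*log(1-mu).
mu = 0.86, 1-mu = 0.14.
mu*log(mu) = 0.86*log(0.86) = -0.129708.
(1-mu)*log(1-mu) = 0.14*log(0.14) = -0.275256.
A* = -0.129708 + -0.275256 = -0.4050

-0.4050


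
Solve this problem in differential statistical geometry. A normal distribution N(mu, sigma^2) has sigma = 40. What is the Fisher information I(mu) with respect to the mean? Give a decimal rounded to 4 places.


The Fisher information for the mean of a normal distribution is I(mu) = 1/sigma^2.
sigma = 40, so sigma^2 = 1600.
I(mu) = 1/1600 = 0.0006

0.0006


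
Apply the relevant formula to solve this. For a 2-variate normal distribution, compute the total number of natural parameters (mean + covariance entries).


Exponential family dimension calculation:
For 2-dim MVN: mean has 2 params, covariance has 2*3/2 = 3 unique entries.
Total dim = 2 + 3 = 5.

5


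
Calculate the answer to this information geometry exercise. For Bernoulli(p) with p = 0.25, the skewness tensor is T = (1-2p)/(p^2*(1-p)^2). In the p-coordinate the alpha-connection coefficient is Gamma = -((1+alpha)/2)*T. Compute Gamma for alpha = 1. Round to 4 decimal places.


Skewness (Amari-Chentsov) tensor: T = (1-2p)/(p^2*(1-p)^2).
p = 0.25, 1-2p = 0.5, p^2 = 0.0625, (1-p)^2 = 0.5625.
T = 0.5/(0.0625 * 0.5625) = 14.222222.
In the p-coordinate, Gamma^(alpha) = Gamma^(0) - (alpha/2)*T with Gamma^(0) = (1/2)*g'(p) = -T/2,
so Gamma^(alpha) = -((1+alpha)/2)*T.
alpha = 1, -(1+alpha)/2 = -1.0.
Gamma = -1.0 * 14.222222 = -14.2222

-14.2222
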